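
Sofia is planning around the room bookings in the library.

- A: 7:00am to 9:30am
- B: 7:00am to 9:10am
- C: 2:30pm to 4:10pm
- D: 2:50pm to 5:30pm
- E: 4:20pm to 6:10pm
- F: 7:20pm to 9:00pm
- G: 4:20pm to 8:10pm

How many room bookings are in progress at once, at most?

3

Sweep the timeline, counting +1 at each start and −1 at each end (ends before starts at a tie):
7:00am start A → 1
7:00am start B → 2
9:10am end B → 1
9:30am end A → 0
2:30pm start C → 1
2:50pm start D → 2
4:10pm end C → 1
4:20pm start E → 2
4:20pm start G → 3
5:30pm end D → 2
6:10pm end E → 1
7:20pm start F → 2
8:10pm end G → 1
9:00pm end F → 0
Peak is 3, at 4:20pm (D, E, G).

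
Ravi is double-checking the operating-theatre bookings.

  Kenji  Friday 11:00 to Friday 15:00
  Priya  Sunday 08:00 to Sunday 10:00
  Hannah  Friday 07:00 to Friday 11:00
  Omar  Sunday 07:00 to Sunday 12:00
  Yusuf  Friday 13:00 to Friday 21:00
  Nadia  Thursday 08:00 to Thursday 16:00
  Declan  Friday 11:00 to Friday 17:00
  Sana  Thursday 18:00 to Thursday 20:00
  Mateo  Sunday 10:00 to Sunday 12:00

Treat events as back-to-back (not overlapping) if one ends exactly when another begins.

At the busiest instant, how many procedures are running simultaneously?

Sort all start/end points and keep a running count:
Thursday 08:00 start Nadia → 1
Thursday 16:00 end Nadia → 0
Thursday 18:00 start Sana → 1
Thursday 20:00 end Sana → 0
Friday 07:00 start Hannah → 1
Friday 11:00 end Hannah → 0
Friday 11:00 start Declan → 1
Friday 11:00 start Kenji → 2
Friday 13:00 start Yusuf → 3
Friday 15:00 end Kenji → 2
Friday 17:00 end Declan → 1
Friday 21:00 end Yusuf → 0
Sunday 07:00 start Omar → 1
Sunday 08:00 start Priya → 2
Sunday 10:00 end Priya → 1
Sunday 10:00 start Mateo → 2
Sunday 12:00 end Mateo → 1
Sunday 12:00 end Omar → 0
Peak is 3, at Friday 13:00 (Declan, Kenji, Yusuf).

3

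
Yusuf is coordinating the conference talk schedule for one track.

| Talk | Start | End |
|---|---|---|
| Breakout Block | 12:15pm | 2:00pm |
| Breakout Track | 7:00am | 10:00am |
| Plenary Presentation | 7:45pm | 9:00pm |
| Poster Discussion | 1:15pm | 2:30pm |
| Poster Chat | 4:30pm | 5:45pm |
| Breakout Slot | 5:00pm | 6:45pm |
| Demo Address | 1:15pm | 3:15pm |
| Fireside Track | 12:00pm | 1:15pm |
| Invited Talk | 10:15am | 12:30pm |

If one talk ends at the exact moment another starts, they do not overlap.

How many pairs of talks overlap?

7

Two intervals overlap when each starts before the other ends.
Sorted by start: Breakout Track, Invited Talk, Fireside Track, Breakout Block, Demo Address, Poster Discussion, Poster Chat, Breakout Slot, Plenary Presentation.
Invited Talk starts after Breakout Track ends — done with Breakout Track.
Fireside Track starts before Invited Talk ends → Invited Talk and Fireside Track overlap.
Breakout Block starts before Invited Talk ends → Invited Talk and Breakout Block overlap.
Demo Address starts after Invited Talk ends — done with Invited Talk.
Breakout Block starts before Fireside Track ends → Fireside Track and Breakout Block overlap.
Demo Address starts exactly when Fireside Track ends (back-to-back, no overlap) — done with Fireside Track.
Demo Address starts before Breakout Block ends → Breakout Block and Demo Address overlap.
Poster Discussion starts before Breakout Block ends → Breakout Block and Poster Discussion overlap.
Poster Chat starts after Breakout Block ends — done with Breakout Block.
Poster Discussion starts before Demo Address ends → Demo Address and Poster Discussion overlap.
Poster Chat starts after Demo Address ends — done with Demo Address.
Poster Chat starts after Poster Discussion ends — done with Poster Discussion.
Breakout Slot starts before Poster Chat ends → Poster Chat and Breakout Slot overlap.
Plenary Presentation starts after Poster Chat ends.
Plenary Presentation starts after Breakout Slot ends.
Overlapping pairs: Breakout Block & Demo Address, Breakout Block & Fireside Track, Breakout Block & Invited Talk, Breakout Block & Poster Discussion, Breakout Slot & Poster Chat, Demo Address & Poster Discussion, Fireside Track & Invited Talk — 7 in total.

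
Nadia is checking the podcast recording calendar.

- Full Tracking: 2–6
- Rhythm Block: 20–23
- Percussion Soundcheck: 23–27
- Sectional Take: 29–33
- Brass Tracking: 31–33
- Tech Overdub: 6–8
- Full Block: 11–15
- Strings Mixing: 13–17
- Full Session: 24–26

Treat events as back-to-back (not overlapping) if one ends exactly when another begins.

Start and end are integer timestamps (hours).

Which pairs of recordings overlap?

Two intervals overlap when each starts before the other ends.
Sorted by start: Full Tracking, Tech Overdub, Full Block, Strings Mixing, Rhythm Block, Percussion Soundcheck, Full Session, Sectional Take, Brass Tracking.
Tech Overdub starts exactly when Full Tracking ends (back-to-back, no overlap); Full Tracking is clear from here.
Full Block starts after Tech Overdub ends; Tech Overdub is clear from here.
Strings Mixing starts before Full Block ends → Full Block and Strings Mixing overlap.
Rhythm Block starts after Full Block ends; Full Block is clear from here.
Rhythm Block starts after Strings Mixing ends; Strings Mixing is clear from here.
Percussion Soundcheck starts exactly when Rhythm Block ends (back-to-back, no overlap); Rhythm Block is clear from here.
Full Session starts before Percussion Soundcheck ends → Percussion Soundcheck and Full Session overlap.
Sectional Take starts after Percussion Soundcheck ends; Percussion Soundcheck is clear from here.
Sectional Take starts after Full Session ends; Full Session is clear from here.
Brass Tracking starts before Sectional Take ends → Sectional Take and Brass Tracking overlap.

Brass Tracking & Sectional Take, Full Block & Strings Mixing, Full Session & Percussion Soundcheck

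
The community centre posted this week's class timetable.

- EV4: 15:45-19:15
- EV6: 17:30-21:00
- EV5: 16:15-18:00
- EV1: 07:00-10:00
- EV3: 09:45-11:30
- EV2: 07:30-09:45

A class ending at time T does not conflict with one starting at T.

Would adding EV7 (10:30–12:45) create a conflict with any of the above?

Yes — it overlaps EV3

EV1: ends 10:00 at or before EV7 starts 10:30 → clear.
EV2: ends 09:45 at or before EV7 starts 10:30 → clear.
EV3: starts 09:45 before EV7 ends 12:45, and ends 11:30 after EV7 starts 10:30 → overlap.
EV4: starts 15:45 at or after EV7 ends 12:45 → clear.
EV5: starts 16:15 at or after EV7 ends 12:45 → clear.
EV6: starts 17:30 at or after EV7 ends 12:45 → clear.
EV7 overlaps EV3.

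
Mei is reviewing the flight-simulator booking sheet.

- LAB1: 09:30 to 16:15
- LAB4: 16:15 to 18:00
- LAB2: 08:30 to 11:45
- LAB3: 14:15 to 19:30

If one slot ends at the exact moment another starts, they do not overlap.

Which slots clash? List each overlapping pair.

LAB1 & LAB2, LAB1 & LAB3, LAB3 & LAB4

Two intervals overlap when each starts before the other ends.
Sorted by start: LAB2, LAB1, LAB3, LAB4.
LAB1 starts before LAB2 ends → LAB2 and LAB1 overlap.
LAB3 starts after LAB2 ends, so nothing later overlaps LAB2 either.
LAB3 starts before LAB1 ends → LAB1 and LAB3 overlap.
LAB4 starts exactly when LAB1 ends (back-to-back, no overlap).
LAB4 starts before LAB3 ends → LAB3 and LAB4 overlap.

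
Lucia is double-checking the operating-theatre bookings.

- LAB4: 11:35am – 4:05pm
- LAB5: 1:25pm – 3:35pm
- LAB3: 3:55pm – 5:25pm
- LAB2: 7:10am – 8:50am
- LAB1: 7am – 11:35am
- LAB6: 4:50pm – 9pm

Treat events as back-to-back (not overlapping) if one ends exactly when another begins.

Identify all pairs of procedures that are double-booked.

Sorted by start: LAB1, LAB2, LAB4, LAB5, LAB3, LAB6.
LAB2 starts before LAB1 ends → LAB1 and LAB2 overlap.
LAB4 starts exactly when LAB1 ends (back-to-back, no overlap) — done with LAB1.
LAB4 starts after LAB2 ends — done with LAB2.
LAB5 starts before LAB4 ends → LAB4 and LAB5 overlap.
LAB3 starts before LAB4 ends → LAB4 and LAB3 overlap.
LAB6 starts after LAB4 ends.
LAB3 starts after LAB5 ends — done with LAB5.
LAB6 starts before LAB3 ends → LAB3 and LAB6 overlap.

LAB1 & LAB2, LAB3 & LAB4, LAB3 & LAB6, LAB4 & LAB5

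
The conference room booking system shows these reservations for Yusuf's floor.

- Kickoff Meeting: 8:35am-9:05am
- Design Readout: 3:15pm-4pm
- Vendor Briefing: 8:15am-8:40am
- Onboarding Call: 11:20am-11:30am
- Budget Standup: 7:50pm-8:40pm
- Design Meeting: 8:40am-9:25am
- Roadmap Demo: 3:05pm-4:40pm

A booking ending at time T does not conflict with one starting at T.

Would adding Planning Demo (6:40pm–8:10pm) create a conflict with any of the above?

Yes — it overlaps Budget Standup

Vendor Briefing: ends 8:40am at or before Planning Demo starts 6:40pm → clear.
Kickoff Meeting: ends 9:05am at or before Planning Demo starts 6:40pm → clear.
Design Meeting: ends 9:25am at or before Planning Demo starts 6:40pm → clear.
Onboarding Call: ends 11:30am at or before Planning Demo starts 6:40pm → clear.
Roadmap Demo: ends 4:40pm at or before Planning Demo starts 6:40pm → clear.
Design Readout: ends 4pm at or before Planning Demo starts 6:40pm → clear.
Budget Standup: starts 7:50pm before Planning Demo ends 8:10pm, and ends 8:40pm after Planning Demo starts 6:40pm → overlap.
Planning Demo overlaps Budget Standup.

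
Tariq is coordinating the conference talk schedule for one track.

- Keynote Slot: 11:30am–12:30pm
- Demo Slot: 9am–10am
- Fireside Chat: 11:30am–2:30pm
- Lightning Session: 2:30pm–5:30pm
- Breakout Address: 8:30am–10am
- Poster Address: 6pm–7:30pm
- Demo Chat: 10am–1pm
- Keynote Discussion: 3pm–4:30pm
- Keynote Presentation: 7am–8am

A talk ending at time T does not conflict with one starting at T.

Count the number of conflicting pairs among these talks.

5

Sorted by start: Keynote Presentation, Breakout Address, Demo Slot, Demo Chat, Fireside Chat, Keynote Slot, Lightning Session, Keynote Discussion, Poster Address.
Breakout Address starts after Keynote Presentation ends, so Keynote Presentation has no further overlaps.
Demo Slot starts before Breakout Address ends → Breakout Address and Demo Slot overlap.
Demo Chat starts exactly when Breakout Address ends (back-to-back, no overlap), so Breakout Address has no further overlaps.
Demo Chat starts exactly when Demo Slot ends (back-to-back, no overlap), so Demo Slot has no further overlaps.
Fireside Chat starts before Demo Chat ends → Demo Chat and Fireside Chat overlap.
Keynote Slot starts before Demo Chat ends → Demo Chat and Keynote Slot overlap.
Lightning Session starts after Demo Chat ends, so Demo Chat has no further overlaps.
Keynote Slot starts before Fireside Chat ends → Fireside Chat and Keynote Slot overlap.
Lightning Session starts exactly when Fireside Chat ends (back-to-back, no overlap), so Fireside Chat has no further overlaps.
Lightning Session starts after Keynote Slot ends, so Keynote Slot has no further overlaps.
Keynote Discussion starts before Lightning Session ends → Lightning Session and Keynote Discussion overlap.
Poster Address starts after Lightning Session ends.
Poster Address starts after Keynote Discussion ends.
Overlapping pairs: Breakout Address & Demo Slot, Demo Chat & Fireside Chat, Demo Chat & Keynote Slot, Fireside Chat & Keynote Slot, Keynote Discussion & Lightning Session — 5 in total.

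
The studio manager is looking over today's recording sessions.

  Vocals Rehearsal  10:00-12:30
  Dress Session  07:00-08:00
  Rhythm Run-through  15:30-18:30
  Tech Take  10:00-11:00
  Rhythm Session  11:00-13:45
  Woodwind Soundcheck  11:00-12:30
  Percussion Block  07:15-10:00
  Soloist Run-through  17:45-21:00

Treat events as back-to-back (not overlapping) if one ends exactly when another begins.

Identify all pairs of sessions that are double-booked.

Check each pair: they overlap iff neither finishes before the other starts.
Sorted by start: Dress Session, Percussion Block, Tech Take, Vocals Rehearsal, Rhythm Session, Woodwind Soundcheck, Rhythm Run-through, Soloist Run-through.
Percussion Block starts before Dress Session ends → Dress Session and Percussion Block overlap.
Tech Take starts after Dress Session ends, so Dress Session has no further overlaps.
Tech Take starts exactly when Percussion Block ends (back-to-back, no overlap), so Percussion Block has no further overlaps.
Vocals Rehearsal starts before Tech Take ends → Tech Take and Vocals Rehearsal overlap.
Rhythm Session starts exactly when Tech Take ends (back-to-back, no overlap), so Tech Take has no further overlaps.
Rhythm Session starts before Vocals Rehearsal ends → Vocals Rehearsal and Rhythm Session overlap.
Woodwind Soundcheck starts before Vocals Rehearsal ends → Vocals Rehearsal and Woodwind Soundcheck overlap.
Rhythm Run-through starts after Vocals Rehearsal ends, so Vocals Rehearsal has no further overlaps.
Woodwind Soundcheck starts before Rhythm Session ends → Rhythm Session and Woodwind Soundcheck overlap.
Rhythm Run-through starts after Rhythm Session ends, so Rhythm Session has no further overlaps.
Rhythm Run-through starts after Woodwind Soundcheck ends, so Woodwind Soundcheck has no further overlaps.
Soloist Run-through starts before Rhythm Run-through ends → Rhythm Run-through and Soloist Run-through overlap.

Dress Session & Percussion Block, Rhythm Run-through & Soloist Run-through, Rhythm Session & Vocals Rehearsal, Rhythm Session & Woodwind Soundcheck, Tech Take & Vocals Rehearsal, Vocals Rehearsal & Woodwind Soundcheck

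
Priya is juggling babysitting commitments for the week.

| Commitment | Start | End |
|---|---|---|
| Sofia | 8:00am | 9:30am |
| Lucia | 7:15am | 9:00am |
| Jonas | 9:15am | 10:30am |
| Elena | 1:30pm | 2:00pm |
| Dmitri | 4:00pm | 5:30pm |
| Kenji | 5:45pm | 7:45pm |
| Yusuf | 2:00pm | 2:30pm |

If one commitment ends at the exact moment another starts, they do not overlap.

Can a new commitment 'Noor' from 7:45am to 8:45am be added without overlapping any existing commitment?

Lucia: starts 7:15am before Noor ends 8:45am, and ends 9:00am after Noor starts 7:45am → overlap.
Sofia: starts 8:00am before Noor ends 8:45am, and ends 9:30am after Noor starts 7:45am → overlap.
Jonas: starts 9:15am at or after Noor ends 8:45am → clear.
Elena: starts 1:30pm at or after Noor ends 8:45am → clear.
Yusuf: starts 2:00pm at or after Noor ends 8:45am → clear.
Dmitri: starts 4:00pm at or after Noor ends 8:45am → clear.
Kenji: starts 5:45pm at or after Noor ends 8:45am → clear.
Noor overlaps Sofia, Lucia.

No — it overlaps Lucia, Sofia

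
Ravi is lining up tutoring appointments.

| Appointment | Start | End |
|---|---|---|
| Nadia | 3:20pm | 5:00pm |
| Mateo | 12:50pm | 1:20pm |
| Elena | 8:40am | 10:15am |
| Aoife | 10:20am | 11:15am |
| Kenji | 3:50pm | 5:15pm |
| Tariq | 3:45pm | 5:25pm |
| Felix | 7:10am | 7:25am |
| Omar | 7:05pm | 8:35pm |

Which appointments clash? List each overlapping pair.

Kenji & Nadia, Kenji & Tariq, Nadia & Tariq

Sorted by start: Felix, Elena, Aoife, Mateo, Nadia, Tariq, Kenji, Omar.
Elena starts after Felix ends, so nothing later overlaps Felix either.
Aoife starts after Elena ends, so nothing later overlaps Elena either.
Mateo starts after Aoife ends, so nothing later overlaps Aoife either.
Nadia starts after Mateo ends, so nothing later overlaps Mateo either.
Tariq starts before Nadia ends → Nadia and Tariq overlap.
Kenji starts before Nadia ends → Nadia and Kenji overlap.
Omar starts after Nadia ends.
Kenji starts before Tariq ends → Tariq and Kenji overlap.
Omar starts after Tariq ends.
Omar starts after Kenji ends.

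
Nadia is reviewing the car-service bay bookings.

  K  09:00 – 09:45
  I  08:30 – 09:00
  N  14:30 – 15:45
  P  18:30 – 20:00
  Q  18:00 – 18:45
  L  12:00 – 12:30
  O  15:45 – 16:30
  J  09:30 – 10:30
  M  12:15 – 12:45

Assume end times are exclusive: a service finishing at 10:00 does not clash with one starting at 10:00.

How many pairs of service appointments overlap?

Sorted by start: I, K, J, L, M, N, O, Q, P.
K starts exactly when I ends (back-to-back, no overlap); I is clear from here.
J starts before K ends → K and J overlap.
L starts after K ends; K is clear from here.
L starts after J ends; J is clear from here.
M starts before L ends → L and M overlap.
N starts after L ends; L is clear from here.
N starts after M ends; M is clear from here.
O starts exactly when N ends (back-to-back, no overlap); N is clear from here.
Q starts after O ends; O is clear from here.
P starts before Q ends → Q and P overlap.
Overlapping pairs: J & K, L & M, P & Q — 3 in total.

3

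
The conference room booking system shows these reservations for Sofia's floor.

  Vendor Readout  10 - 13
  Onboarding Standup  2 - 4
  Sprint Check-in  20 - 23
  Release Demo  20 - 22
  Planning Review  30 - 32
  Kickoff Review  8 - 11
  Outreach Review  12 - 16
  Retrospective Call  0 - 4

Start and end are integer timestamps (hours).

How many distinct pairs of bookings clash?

4

Sorted by start: Retrospective Call, Onboarding Standup, Kickoff Review, Vendor Readout, Outreach Review, Release Demo, Sprint Check-in, Planning Review.
Onboarding Standup starts before Retrospective Call ends → Retrospective Call and Onboarding Standup overlap.
Kickoff Review starts after Retrospective Call ends; Retrospective Call is clear from here.
Kickoff Review starts after Onboarding Standup ends; Onboarding Standup is clear from here.
Vendor Readout starts before Kickoff Review ends → Kickoff Review and Vendor Readout overlap.
Outreach Review starts after Kickoff Review ends; Kickoff Review is clear from here.
Outreach Review starts before Vendor Readout ends → Vendor Readout and Outreach Review overlap.
Release Demo starts after Vendor Readout ends; Vendor Readout is clear from here.
Release Demo starts after Outreach Review ends; Outreach Review is clear from here.
Sprint Check-in starts before Release Demo ends → Release Demo and Sprint Check-in overlap.
Planning Review starts after Release Demo ends.
Planning Review starts after Sprint Check-in ends.
Overlapping pairs: Kickoff Review & Vendor Readout, Onboarding Standup & Retrospective Call, Outreach Review & Vendor Readout, Release Demo & Sprint Check-in — 4 in total.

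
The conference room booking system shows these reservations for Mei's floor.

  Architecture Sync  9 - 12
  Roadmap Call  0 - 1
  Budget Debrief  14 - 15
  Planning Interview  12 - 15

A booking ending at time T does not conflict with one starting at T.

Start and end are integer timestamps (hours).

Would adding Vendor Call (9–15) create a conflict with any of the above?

Roadmap Call: ends 1 at or before Vendor Call starts 9 → clear.
Architecture Sync: starts 9 before Vendor Call ends 15, and ends 12 after Vendor Call starts 9 → overlap.
Planning Interview: starts 12 before Vendor Call ends 15, and ends 15 after Vendor Call starts 9 → overlap.
Budget Debrief: starts 14 before Vendor Call ends 15, and ends 15 after Vendor Call starts 9 → overlap.
Vendor Call overlaps Architecture Sync, Budget Debrief, Planning Interview.

Yes — it overlaps Architecture Sync, Budget Debrief, Planning Interview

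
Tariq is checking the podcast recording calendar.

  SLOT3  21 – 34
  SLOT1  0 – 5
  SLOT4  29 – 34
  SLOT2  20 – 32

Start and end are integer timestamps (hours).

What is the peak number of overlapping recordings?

3

Sweep the timeline, counting +1 at each start and −1 at each end (ends before starts at a tie):
0 start SLOT1 → 1
5 end SLOT1 → 0
20 start SLOT2 → 1
21 start SLOT3 → 2
29 start SLOT4 → 3
32 end SLOT2 → 2
34 end SLOT3 → 1
34 end SLOT4 → 0
Peak is 3, at 29 (SLOT2, SLOT3, SLOT4).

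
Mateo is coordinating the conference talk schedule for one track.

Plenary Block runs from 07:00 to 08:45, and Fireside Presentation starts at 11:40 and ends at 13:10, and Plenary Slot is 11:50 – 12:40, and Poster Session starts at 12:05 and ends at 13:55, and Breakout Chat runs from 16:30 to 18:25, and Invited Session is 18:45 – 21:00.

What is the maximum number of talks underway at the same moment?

3

Walk through starts and ends in time order (an end at T is processed before a start at T):
07:00 start Plenary Block → 1
08:45 end Plenary Block → 0
11:40 start Fireside Presentation → 1
11:50 start Plenary Slot → 2
12:05 start Poster Session → 3
12:40 end Plenary Slot → 2
13:10 end Fireside Presentation → 1
13:55 end Poster Session → 0
16:30 start Breakout Chat → 1
18:25 end Breakout Chat → 0
18:45 start Invited Session → 1
21:00 end Invited Session → 0
Peak is 3, at 12:05 (Fireside Presentation, Plenary Slot, Poster Session).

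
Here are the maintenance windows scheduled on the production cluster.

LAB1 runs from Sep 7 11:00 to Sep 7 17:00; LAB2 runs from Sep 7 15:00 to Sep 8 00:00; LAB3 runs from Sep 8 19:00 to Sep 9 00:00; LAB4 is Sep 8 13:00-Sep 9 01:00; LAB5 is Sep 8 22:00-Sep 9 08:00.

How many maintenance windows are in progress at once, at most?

3

Sort all start/end points and keep a running count:
Sep 7 11:00 start LAB1 → 1
Sep 7 15:00 start LAB2 → 2
Sep 7 17:00 end LAB1 → 1
Sep 8 00:00 end LAB2 → 0
Sep 8 13:00 start LAB4 → 1
Sep 8 19:00 start LAB3 → 2
Sep 8 22:00 start LAB5 → 3
Sep 9 00:00 end LAB3 → 2
Sep 9 01:00 end LAB4 → 1
Sep 9 08:00 end LAB5 → 0
Peak is 3, at Sep 8 22:00 (LAB3, LAB4, LAB5).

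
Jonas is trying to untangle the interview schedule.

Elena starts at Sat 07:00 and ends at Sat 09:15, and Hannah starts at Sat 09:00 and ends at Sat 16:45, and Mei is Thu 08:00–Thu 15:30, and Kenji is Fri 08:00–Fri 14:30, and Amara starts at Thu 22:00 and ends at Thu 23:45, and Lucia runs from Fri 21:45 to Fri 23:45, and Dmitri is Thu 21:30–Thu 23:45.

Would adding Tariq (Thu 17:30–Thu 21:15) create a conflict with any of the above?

No — it doesn't clash with anything

Mei: ends Thu 15:30 at or before Tariq starts Thu 17:30 → clear.
Dmitri: starts Thu 21:30 at or after Tariq ends Thu 21:15 → clear.
Amara: starts Thu 22:00 at or after Tariq ends Thu 21:15 → clear.
Kenji: starts Fri 08:00 at or after Tariq ends Thu 21:15 → clear.
Lucia: starts Fri 21:45 at or after Tariq ends Thu 21:15 → clear.
Elena: starts Sat 07:00 at or after Tariq ends Thu 21:15 → clear.
Hannah: starts Sat 09:00 at or after Tariq ends Thu 21:15 → clear.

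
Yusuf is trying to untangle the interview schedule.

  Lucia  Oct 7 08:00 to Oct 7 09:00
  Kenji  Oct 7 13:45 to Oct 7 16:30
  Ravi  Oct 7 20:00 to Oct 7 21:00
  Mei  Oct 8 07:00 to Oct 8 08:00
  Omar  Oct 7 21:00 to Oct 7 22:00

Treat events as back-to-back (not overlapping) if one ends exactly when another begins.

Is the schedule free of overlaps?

Yes

Two intervals overlap when each starts before the other ends.
Sorted by start: Lucia, Kenji, Ravi, Omar, Mei.
Kenji starts after Lucia ends, so nothing later overlaps Lucia either.
Ravi starts after Kenji ends, so nothing later overlaps Kenji either.
Omar starts exactly when Ravi ends (back-to-back, no overlap), so nothing later overlaps Ravi either.
Mei starts after Omar ends.
Every pair is clear; the schedule has no overlaps.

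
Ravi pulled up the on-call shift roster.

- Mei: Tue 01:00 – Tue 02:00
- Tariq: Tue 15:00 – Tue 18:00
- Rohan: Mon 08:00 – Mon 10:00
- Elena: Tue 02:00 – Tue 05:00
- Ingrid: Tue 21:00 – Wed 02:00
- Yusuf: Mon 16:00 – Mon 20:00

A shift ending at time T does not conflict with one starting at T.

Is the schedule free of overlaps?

Check each pair: they overlap iff neither finishes before the other starts.
Sorted by start: Rohan, Yusuf, Mei, Elena, Tariq, Ingrid.
Yusuf starts after Rohan ends — done with Rohan.
Mei starts after Yusuf ends — done with Yusuf.
Elena starts exactly when Mei ends (back-to-back, no overlap) — done with Mei.
Tariq starts after Elena ends — done with Elena.
Ingrid starts after Tariq ends.
Every pair is clear; the schedule has no overlaps.

Yes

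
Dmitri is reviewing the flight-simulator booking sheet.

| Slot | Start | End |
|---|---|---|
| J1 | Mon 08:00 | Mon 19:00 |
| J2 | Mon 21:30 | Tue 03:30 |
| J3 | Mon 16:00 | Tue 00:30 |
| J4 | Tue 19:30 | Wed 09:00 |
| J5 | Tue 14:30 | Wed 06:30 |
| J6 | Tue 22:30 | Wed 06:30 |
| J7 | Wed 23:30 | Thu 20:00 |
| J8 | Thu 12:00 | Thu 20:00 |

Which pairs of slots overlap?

J1 & J3, J2 & J3, J4 & J5, J4 & J6, J5 & J6, J7 & J8

Sorted by start: J1, J3, J2, J5, J4, J6, J7, J8.
J3 starts before J1 ends → J1 and J3 overlap.
J2 starts after J1 ends, so nothing later overlaps J1 either.
J2 starts before J3 ends → J3 and J2 overlap.
J5 starts after J3 ends, so nothing later overlaps J3 either.
J5 starts after J2 ends, so nothing later overlaps J2 either.
J4 starts before J5 ends → J5 and J4 overlap.
J6 starts before J5 ends → J5 and J6 overlap.
J7 starts after J5 ends, so nothing later overlaps J5 either.
J6 starts before J4 ends → J4 and J6 overlap.
J7 starts after J4 ends, so nothing later overlaps J4 either.
J7 starts after J6 ends, so nothing later overlaps J6 either.
J8 starts before J7 ends → J7 and J8 overlap.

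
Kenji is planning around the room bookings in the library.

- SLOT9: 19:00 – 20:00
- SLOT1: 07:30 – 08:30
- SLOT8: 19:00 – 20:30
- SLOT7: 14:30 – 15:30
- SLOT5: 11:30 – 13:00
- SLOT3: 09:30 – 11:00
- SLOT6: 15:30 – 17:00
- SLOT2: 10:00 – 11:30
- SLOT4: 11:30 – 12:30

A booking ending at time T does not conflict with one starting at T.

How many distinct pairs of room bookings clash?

3

Sorted by start: SLOT1, SLOT3, SLOT2, SLOT4, SLOT5, SLOT7, SLOT6, SLOT8, SLOT9.
SLOT3 starts after SLOT1 ends, so nothing later overlaps SLOT1 either.
SLOT2 starts before SLOT3 ends → SLOT3 and SLOT2 overlap.
SLOT4 starts after SLOT3 ends, so nothing later overlaps SLOT3 either.
SLOT4 starts exactly when SLOT2 ends (back-to-back, no overlap), so nothing later overlaps SLOT2 either.
SLOT5 starts before SLOT4 ends → SLOT4 and SLOT5 overlap.
SLOT7 starts after SLOT4 ends, so nothing later overlaps SLOT4 either.
SLOT7 starts after SLOT5 ends, so nothing later overlaps SLOT5 either.
SLOT6 starts exactly when SLOT7 ends (back-to-back, no overlap), so nothing later overlaps SLOT7 either.
SLOT8 starts after SLOT6 ends, so nothing later overlaps SLOT6 either.
SLOT9 starts before SLOT8 ends → SLOT8 and SLOT9 overlap.
Overlapping pairs: SLOT2 & SLOT3, SLOT4 & SLOT5, SLOT8 & SLOT9 — 3 in total.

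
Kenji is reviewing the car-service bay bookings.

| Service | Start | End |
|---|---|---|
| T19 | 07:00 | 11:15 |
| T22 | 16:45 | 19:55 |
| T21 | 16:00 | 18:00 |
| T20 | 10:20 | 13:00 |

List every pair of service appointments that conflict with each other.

Sorted by start: T19, T20, T21, T22.
T20 starts before T19 ends → T19 and T20 overlap.
T21 starts after T19 ends, so nothing later overlaps T19 either.
T21 starts after T20 ends, so nothing later overlaps T20 either.
T22 starts before T21 ends → T21 and T22 overlap.

T19 & T20, T21 & T22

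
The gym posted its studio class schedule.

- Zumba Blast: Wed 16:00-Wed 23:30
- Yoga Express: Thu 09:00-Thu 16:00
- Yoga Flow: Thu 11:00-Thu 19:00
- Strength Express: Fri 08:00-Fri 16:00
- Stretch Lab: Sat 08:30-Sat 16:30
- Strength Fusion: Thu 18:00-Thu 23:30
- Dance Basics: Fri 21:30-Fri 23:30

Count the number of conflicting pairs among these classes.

2

Sorted by start: Zumba Blast, Yoga Express, Yoga Flow, Strength Fusion, Strength Express, Dance Basics, Stretch Lab.
Yoga Express starts after Zumba Blast ends — done with Zumba Blast.
Yoga Flow starts before Yoga Express ends → Yoga Express and Yoga Flow overlap.
Strength Fusion starts after Yoga Express ends — done with Yoga Express.
Strength Fusion starts before Yoga Flow ends → Yoga Flow and Strength Fusion overlap.
Strength Express starts after Yoga Flow ends — done with Yoga Flow.
Strength Express starts after Strength Fusion ends — done with Strength Fusion.
Dance Basics starts after Strength Express ends — done with Strength Express.
Stretch Lab starts after Dance Basics ends.
Overlapping pairs: Strength Fusion & Yoga Flow, Yoga Express & Yoga Flow — 2 in total.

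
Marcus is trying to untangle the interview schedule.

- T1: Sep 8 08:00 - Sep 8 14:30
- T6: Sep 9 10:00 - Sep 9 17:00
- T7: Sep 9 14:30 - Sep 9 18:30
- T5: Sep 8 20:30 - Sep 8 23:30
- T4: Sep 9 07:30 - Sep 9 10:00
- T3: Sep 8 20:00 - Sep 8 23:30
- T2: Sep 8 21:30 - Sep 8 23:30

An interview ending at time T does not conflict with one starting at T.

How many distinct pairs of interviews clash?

Check each pair: they overlap iff neither finishes before the other starts.
Sorted by start: T1, T3, T5, T2, T4, T6, T7.
T3 starts after T1 ends — done with T1.
T5 starts before T3 ends → T3 and T5 overlap.
T2 starts before T3 ends → T3 and T2 overlap.
T4 starts after T3 ends — done with T3.
T2 starts before T5 ends → T5 and T2 overlap.
T4 starts after T5 ends — done with T5.
T4 starts after T2 ends — done with T2.
T6 starts exactly when T4 ends (back-to-back, no overlap) — done with T4.
T7 starts before T6 ends → T6 and T7 overlap.
Overlapping pairs: T2 & T3, T2 & T5, T3 & T5, T6 & T7 — 4 in total.

4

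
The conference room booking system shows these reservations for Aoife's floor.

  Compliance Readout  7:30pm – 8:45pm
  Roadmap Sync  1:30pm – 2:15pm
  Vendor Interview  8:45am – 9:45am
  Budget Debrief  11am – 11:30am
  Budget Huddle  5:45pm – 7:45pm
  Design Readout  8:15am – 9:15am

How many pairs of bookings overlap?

Sorted by start: Design Readout, Vendor Interview, Budget Debrief, Roadmap Sync, Budget Huddle, Compliance Readout.
Vendor Interview starts before Design Readout ends → Design Readout and Vendor Interview overlap.
Budget Debrief starts after Design Readout ends, so Design Readout has no further overlaps.
Budget Debrief starts after Vendor Interview ends, so Vendor Interview has no further overlaps.
Roadmap Sync starts after Budget Debrief ends, so Budget Debrief has no further overlaps.
Budget Huddle starts after Roadmap Sync ends, so Roadmap Sync has no further overlaps.
Compliance Readout starts before Budget Huddle ends → Budget Huddle and Compliance Readout overlap.
Overlapping pairs: Budget Huddle & Compliance Readout, Design Readout & Vendor Interview — 2 in total.

2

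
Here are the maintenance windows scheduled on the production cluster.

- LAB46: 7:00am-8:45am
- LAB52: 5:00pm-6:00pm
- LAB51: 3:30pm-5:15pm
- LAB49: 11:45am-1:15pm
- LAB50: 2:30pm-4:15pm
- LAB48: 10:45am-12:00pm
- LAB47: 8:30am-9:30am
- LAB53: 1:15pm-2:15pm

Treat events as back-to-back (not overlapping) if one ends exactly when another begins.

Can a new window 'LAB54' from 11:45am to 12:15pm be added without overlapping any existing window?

No — it overlaps LAB48, LAB49

LAB46: ends 8:45am at or before LAB54 starts 11:45am → clear.
LAB47: ends 9:30am at or before LAB54 starts 11:45am → clear.
LAB48: starts 10:45am before LAB54 ends 12:15pm, and ends 12:00pm after LAB54 starts 11:45am → overlap.
LAB49: starts 11:45am before LAB54 ends 12:15pm, and ends 1:15pm after LAB54 starts 11:45am → overlap.
LAB53: starts 1:15pm at or after LAB54 ends 12:15pm → clear.
LAB50: starts 2:30pm at or after LAB54 ends 12:15pm → clear.
LAB51: starts 3:30pm at or after LAB54 ends 12:15pm → clear.
LAB52: starts 5:00pm at or after LAB54 ends 12:15pm → clear.
LAB54 overlaps LAB48, LAB49.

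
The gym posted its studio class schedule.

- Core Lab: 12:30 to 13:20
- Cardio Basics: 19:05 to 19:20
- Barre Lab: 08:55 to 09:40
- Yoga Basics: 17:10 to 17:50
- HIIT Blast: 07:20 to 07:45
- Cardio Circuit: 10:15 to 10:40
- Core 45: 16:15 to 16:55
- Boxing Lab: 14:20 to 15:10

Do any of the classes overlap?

Two intervals overlap when each starts before the other ends.
Sorted by start: HIIT Blast, Barre Lab, Cardio Circuit, Core Lab, Boxing Lab, Core 45, Yoga Basics, Cardio Basics.
Barre Lab starts after HIIT Blast ends, so HIIT Blast has no further overlaps.
Cardio Circuit starts after Barre Lab ends, so Barre Lab has no further overlaps.
Core Lab starts after Cardio Circuit ends, so Cardio Circuit has no further overlaps.
Boxing Lab starts after Core Lab ends, so Core Lab has no further overlaps.
Core 45 starts after Boxing Lab ends, so Boxing Lab has no further overlaps.
Yoga Basics starts after Core 45 ends, so Core 45 has no further overlaps.
Cardio Basics starts after Yoga Basics ends.
Every pair is clear; the schedule has no overlaps.

No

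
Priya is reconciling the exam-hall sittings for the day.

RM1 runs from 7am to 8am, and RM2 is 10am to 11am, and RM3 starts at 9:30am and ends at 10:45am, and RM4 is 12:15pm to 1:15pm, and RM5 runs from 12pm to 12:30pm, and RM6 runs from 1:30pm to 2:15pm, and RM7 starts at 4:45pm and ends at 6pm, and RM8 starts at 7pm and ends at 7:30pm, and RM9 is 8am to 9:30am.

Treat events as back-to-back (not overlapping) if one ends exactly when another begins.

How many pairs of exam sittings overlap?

Sorted by start: RM1, RM9, RM3, RM2, RM5, RM4, RM6, RM7, RM8.
RM9 starts exactly when RM1 ends (back-to-back, no overlap), so nothing later overlaps RM1 either.
RM3 starts exactly when RM9 ends (back-to-back, no overlap), so nothing later overlaps RM9 either.
RM2 starts before RM3 ends → RM3 and RM2 overlap.
RM5 starts after RM3 ends, so nothing later overlaps RM3 either.
RM5 starts after RM2 ends, so nothing later overlaps RM2 either.
RM4 starts before RM5 ends → RM5 and RM4 overlap.
RM6 starts after RM5 ends, so nothing later overlaps RM5 either.
RM6 starts after RM4 ends, so nothing later overlaps RM4 either.
RM7 starts after RM6 ends, so nothing later overlaps RM6 either.
RM8 starts after RM7 ends.
Overlapping pairs: RM2 & RM3, RM4 & RM5 — 2 in total.

2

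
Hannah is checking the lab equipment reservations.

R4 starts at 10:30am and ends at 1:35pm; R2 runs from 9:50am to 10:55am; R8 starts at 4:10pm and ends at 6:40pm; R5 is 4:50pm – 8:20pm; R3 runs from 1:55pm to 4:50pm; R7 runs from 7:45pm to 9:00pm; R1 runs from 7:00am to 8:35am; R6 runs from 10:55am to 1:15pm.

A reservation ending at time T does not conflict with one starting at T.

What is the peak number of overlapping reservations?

Walk through starts and ends in time order (an end at T is processed before a start at T):
7:00am start R1 → 1
8:35am end R1 → 0
9:50am start R2 → 1
10:30am start R4 → 2
10:55am end R2 → 1
10:55am start R6 → 2
1:15pm end R6 → 1
1:35pm end R4 → 0
1:55pm start R3 → 1
4:10pm start R8 → 2
4:50pm end R3 → 1
4:50pm start R5 → 2
6:40pm end R8 → 1
7:45pm start R7 → 2
8:20pm end R5 → 1
9:00pm end R7 → 0
Peak is 2, at 10:30am (R2, R4).

2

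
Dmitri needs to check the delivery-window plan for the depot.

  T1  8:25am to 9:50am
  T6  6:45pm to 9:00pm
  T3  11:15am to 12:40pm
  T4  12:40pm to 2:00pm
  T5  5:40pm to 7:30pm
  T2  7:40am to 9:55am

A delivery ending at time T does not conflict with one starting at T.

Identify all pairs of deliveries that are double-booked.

Sorted by start: T2, T1, T3, T4, T5, T6.
T1 starts before T2 ends → T2 and T1 overlap.
T3 starts after T2 ends — done with T2.
T3 starts after T1 ends — done with T1.
T4 starts exactly when T3 ends (back-to-back, no overlap) — done with T3.
T5 starts after T4 ends — done with T4.
T6 starts before T5 ends → T5 and T6 overlap.

T1 & T2, T5 & T6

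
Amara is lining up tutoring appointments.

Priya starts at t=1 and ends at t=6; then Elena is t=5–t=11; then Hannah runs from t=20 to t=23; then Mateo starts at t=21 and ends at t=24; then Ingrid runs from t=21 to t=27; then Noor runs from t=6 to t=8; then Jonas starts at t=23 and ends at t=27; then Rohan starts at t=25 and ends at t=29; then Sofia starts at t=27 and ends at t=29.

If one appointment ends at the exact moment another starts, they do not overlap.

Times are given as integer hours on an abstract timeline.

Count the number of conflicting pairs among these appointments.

10

Two intervals overlap when each starts before the other ends.
Sorted by start: Priya, Elena, Noor, Hannah, Mateo, Ingrid, Jonas, Rohan, Sofia.
Elena starts before Priya ends → Priya and Elena overlap.
Noor starts exactly when Priya ends (back-to-back, no overlap), so nothing later overlaps Priya either.
Noor starts before Elena ends → Elena and Noor overlap.
Hannah starts after Elena ends, so nothing later overlaps Elena either.
Hannah starts after Noor ends, so nothing later overlaps Noor either.
Mateo starts before Hannah ends → Hannah and Mateo overlap.
Ingrid starts before Hannah ends → Hannah and Ingrid overlap.
Jonas starts exactly when Hannah ends (back-to-back, no overlap), so nothing later overlaps Hannah either.
Ingrid starts before Mateo ends → Mateo and Ingrid overlap.
Jonas starts before Mateo ends → Mateo and Jonas overlap.
Rohan starts after Mateo ends, so nothing later overlaps Mateo either.
Jonas starts before Ingrid ends → Ingrid and Jonas overlap.
Rohan starts before Ingrid ends → Ingrid and Rohan overlap.
Sofia starts exactly when Ingrid ends (back-to-back, no overlap).
Rohan starts before Jonas ends → Jonas and Rohan overlap.
Sofia starts exactly when Jonas ends (back-to-back, no overlap).
Sofia starts before Rohan ends → Rohan and Sofia overlap.
Overlapping pairs: Elena & Noor, Elena & Priya, Hannah & Ingrid, Hannah & Mateo, Ingrid & Jonas, Ingrid & Mateo, Ingrid & Rohan, Jonas & Mateo, Jonas & Rohan, Rohan & Sofia — 10 in total.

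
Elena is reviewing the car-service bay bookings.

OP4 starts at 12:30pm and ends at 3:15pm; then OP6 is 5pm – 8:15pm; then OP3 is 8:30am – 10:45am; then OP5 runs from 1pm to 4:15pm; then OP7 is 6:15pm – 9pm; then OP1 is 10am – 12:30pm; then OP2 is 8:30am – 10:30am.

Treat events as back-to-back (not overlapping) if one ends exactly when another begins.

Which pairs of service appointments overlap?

Two intervals overlap when each starts before the other ends.
Sorted by start: OP2, OP3, OP1, OP4, OP5, OP6, OP7.
OP3 starts before OP2 ends → OP2 and OP3 overlap.
OP1 starts before OP2 ends → OP2 and OP1 overlap.
OP4 starts after OP2 ends, so OP2 has no further overlaps.
OP1 starts before OP3 ends → OP3 and OP1 overlap.
OP4 starts after OP3 ends, so OP3 has no further overlaps.
OP4 starts exactly when OP1 ends (back-to-back, no overlap), so OP1 has no further overlaps.
OP5 starts before OP4 ends → OP4 and OP5 overlap.
OP6 starts after OP4 ends, so OP4 has no further overlaps.
OP6 starts after OP5 ends, so OP5 has no further overlaps.
OP7 starts before OP6 ends → OP6 and OP7 overlap.

OP1 & OP2, OP1 & OP3, OP2 & OP3, OP4 & OP5, OP6 & OP7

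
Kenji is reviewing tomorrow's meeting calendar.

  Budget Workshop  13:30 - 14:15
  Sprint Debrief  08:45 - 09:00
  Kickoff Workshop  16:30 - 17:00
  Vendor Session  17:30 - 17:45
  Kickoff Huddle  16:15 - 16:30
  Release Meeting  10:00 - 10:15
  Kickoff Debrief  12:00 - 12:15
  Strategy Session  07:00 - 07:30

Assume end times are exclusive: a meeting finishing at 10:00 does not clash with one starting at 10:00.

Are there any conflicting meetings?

No

Sorted by start: Strategy Session, Sprint Debrief, Release Meeting, Kickoff Debrief, Budget Workshop, Kickoff Huddle, Kickoff Workshop, Vendor Session.
Sprint Debrief starts after Strategy Session ends, so Strategy Session has no further overlaps.
Release Meeting starts after Sprint Debrief ends, so Sprint Debrief has no further overlaps.
Kickoff Debrief starts after Release Meeting ends, so Release Meeting has no further overlaps.
Budget Workshop starts after Kickoff Debrief ends, so Kickoff Debrief has no further overlaps.
Kickoff Huddle starts after Budget Workshop ends, so Budget Workshop has no further overlaps.
Kickoff Workshop starts exactly when Kickoff Huddle ends (back-to-back, no overlap), so Kickoff Huddle has no further overlaps.
Vendor Session starts after Kickoff Workshop ends.
Every pair is clear; the schedule has no overlaps.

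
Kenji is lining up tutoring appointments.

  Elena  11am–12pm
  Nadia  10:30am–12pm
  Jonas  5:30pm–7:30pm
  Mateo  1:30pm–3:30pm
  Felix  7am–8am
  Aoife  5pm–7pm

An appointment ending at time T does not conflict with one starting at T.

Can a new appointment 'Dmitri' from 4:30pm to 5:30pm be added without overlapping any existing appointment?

No — it overlaps Aoife

Felix: ends 8am at or before Dmitri starts 4:30pm → clear.
Nadia: ends 12pm at or before Dmitri starts 4:30pm → clear.
Elena: ends 12pm at or before Dmitri starts 4:30pm → clear.
Mateo: ends 3:30pm at or before Dmitri starts 4:30pm → clear.
Aoife: starts 5pm before Dmitri ends 5:30pm, and ends 7pm after Dmitri starts 4:30pm → overlap.
Jonas: starts 5:30pm at or after Dmitri ends 5:30pm → clear.
Dmitri overlaps Aoife.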